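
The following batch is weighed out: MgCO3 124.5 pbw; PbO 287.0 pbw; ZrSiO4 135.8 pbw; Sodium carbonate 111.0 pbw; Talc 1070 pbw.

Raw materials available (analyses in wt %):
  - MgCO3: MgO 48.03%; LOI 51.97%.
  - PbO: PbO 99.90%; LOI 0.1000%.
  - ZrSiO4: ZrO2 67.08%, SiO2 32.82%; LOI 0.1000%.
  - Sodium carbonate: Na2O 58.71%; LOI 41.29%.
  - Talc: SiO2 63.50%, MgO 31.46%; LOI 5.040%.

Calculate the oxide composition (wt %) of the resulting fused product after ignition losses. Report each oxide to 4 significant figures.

Glass mass = 1563 pbw (batch 1728 − LOI 164.9).
Composition: ZrO2 5.827%, SiO2 46.31%, Na2O 4.168%, PbO 18.34%, MgO 25.36%

Intermediates are printed (rounded to 4 significant figures) between the steps — exact precision is maintained in all steps. Every reported value is rounded exactly once. Derived quantities, which include five oxide percentages, totals, glass mass, ignition loss, the yield, are re-derived in exact precision, as they appear in the problem or answer text, from the weighed amounts per 1563 pbw of glass.
Per-oxide mass from batch:
  ZrO2: 135.8·0.6708 = 91.09 pbw
  SiO2: 135.8·0.3282 + 1070·0.6350 = 724.0 pbw
  Na2O: 111.0·0.5871 = 65.17 pbw
  PbO: 287.0·0.9990 = 286.7 pbw
  MgO: 124.5·0.4803 + 1070·0.3146 = 396.4 pbw
LOI: 124.5·0.5197 + 287.0·0.001000 + 135.8·0.001000 + 111.0·0.4129 + 1070·0.05040 = 164.9 pbw
Glass = total batch minus LOI = 1728 − 164.9 = 1563 pbw (matching Σ of the oxides)
wt %: oxide over glass, times 100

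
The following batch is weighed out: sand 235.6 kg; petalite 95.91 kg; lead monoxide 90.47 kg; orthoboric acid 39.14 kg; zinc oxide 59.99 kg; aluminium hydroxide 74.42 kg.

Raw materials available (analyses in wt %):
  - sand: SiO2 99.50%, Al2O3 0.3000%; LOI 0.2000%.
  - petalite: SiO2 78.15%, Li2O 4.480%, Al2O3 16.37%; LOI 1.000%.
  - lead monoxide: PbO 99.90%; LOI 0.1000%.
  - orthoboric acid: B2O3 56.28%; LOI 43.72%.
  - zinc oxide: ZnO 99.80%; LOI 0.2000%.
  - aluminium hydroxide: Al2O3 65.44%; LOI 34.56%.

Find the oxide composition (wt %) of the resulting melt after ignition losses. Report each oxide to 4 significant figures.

Glass mass = 551.1 kg (batch 595.5 − LOI 44.47).
Composition: PbO 16.40%, SiO2 56.14%, ZnO 10.86%, B2O3 3.997%, Li2O 0.7797%, Al2O3 11.82%

Full precision is carried end to end; mid-chain values appear (rounded to 4 significant digits) between the steps. Each reported number sees exactly one rounding; the derived quantities are rebuilt starting from the weights on 551.1 kg of glass at full float precision (net glass mass, yield, ignition loss, six oxide percentages, the totals), as quoted within the problem or the answer.
What the batch supplies per oxide:
  PbO: 90.47·0.9990 = 90.38 kg
  SiO2: 235.6·0.9950 + 95.91·0.7815 = 309.4 kg
  ZnO: 59.99·0.9980 = 59.87 kg
  B2O3: 39.14·0.5628 = 22.03 kg
  Li2O: 95.91·0.04480 = 4.297 kg
  Al2O3: 235.6·0.003000 + 95.91·0.1637 + 74.42·0.6544 = 65.11 kg
LOI: 235.6·0.002000 + 95.91·0.01000 + 90.47·0.001000 + 39.14·0.4372 + 59.99·0.002000 + 74.42·0.3456 = 44.47 kg
batch − LOI leaves glass = 595.5 − 44.47 = 551.1 kg (= the summed oxide contributions)
percent by weight: oxide/glass ×100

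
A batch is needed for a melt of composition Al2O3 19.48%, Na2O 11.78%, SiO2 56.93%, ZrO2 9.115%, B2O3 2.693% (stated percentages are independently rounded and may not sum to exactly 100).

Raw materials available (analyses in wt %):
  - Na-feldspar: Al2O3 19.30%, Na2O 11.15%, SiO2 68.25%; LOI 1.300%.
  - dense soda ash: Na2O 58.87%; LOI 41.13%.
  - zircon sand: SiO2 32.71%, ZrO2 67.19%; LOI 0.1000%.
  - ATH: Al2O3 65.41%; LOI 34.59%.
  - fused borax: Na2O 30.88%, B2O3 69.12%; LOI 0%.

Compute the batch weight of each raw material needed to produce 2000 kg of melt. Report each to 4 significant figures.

Batch per 2000 kg melt:
  Na-feldspar: 1538 kg
  dense soda ash: 67.99 kg
  zircon sand: 271.3 kg
  ATH: 141.8 kg
  fused borax: 77.92 kg
Total batch = 2097 kg; LOI loss = 97.28 kg; yield = 95.36%

The whole derivation carries full float precision at each step. Intermediates are shown (rounded to 4 significant figures) in the working — a single rounding yields every reported figure — derived quantities, which include glass mass, the five compositions, LOI, totals, yield, are carried in full precision, as set out in problem or answer, from the batch weights at 2000 kg of glass.
Target oxide masses per 2000 kg melt:
  Al2O3: 19.48% × 2000 = 389.6 kg
  Na2O: 11.78% × 2000 = 235.6 kg
  SiO2: 56.93% × 2000 = 1139 kg
  ZrO2: 9.115% × 2000 = 182.3 kg
  B2O3: 2.693% × 2000 = 53.86 kg
Mass-balance tally per oxide working from each reported weight, against the basis in use (delivered sums recover each target within answer rounding):
  Al2O3: 1538·0.1930 + 141.8·0.6541 = 389.6 kg (target 389.6 kg)
  Na2O: 1538·0.1115 + 67.99·0.5887 + 77.92·0.3088 = 235.6 kg (target 235.6 kg)
  SiO2: 1538·0.6825 + 271.3·0.3271 = 1138 kg (target 1139 kg)
  ZrO2: 271.3·0.6719 = 182.3 kg (target 182.3 kg)
  B2O3: 77.92·0.6912 = 53.86 kg (target 53.86 kg)
Mass balance on the glass: total batch − LOI = 2000 kg (the Σ of target masses is 2000 kg; with the basis standing at 2000 kg — deltas are rounding alone).
Summing the batch: Σ batch = 2097 kg; loss to ignition Σ batch·LOI = 97.28 kg; yield: glass divided by total = 95.36%.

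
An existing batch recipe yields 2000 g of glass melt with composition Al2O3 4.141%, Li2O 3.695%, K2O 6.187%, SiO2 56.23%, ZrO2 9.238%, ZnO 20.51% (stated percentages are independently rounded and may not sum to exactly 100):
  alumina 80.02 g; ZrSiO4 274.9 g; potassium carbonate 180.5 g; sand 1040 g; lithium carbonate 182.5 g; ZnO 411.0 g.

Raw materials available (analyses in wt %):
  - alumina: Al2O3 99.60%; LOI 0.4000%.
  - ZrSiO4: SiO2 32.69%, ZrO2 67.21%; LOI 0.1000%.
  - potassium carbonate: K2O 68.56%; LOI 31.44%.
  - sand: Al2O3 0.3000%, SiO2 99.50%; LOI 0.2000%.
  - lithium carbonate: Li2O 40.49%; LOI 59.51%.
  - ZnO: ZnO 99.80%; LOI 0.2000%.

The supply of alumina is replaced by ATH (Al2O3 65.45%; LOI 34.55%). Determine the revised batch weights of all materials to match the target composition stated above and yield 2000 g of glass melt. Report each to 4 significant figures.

The working math runs at full precision throughout. Rounding to four significant figures applies to each intermediate as shown; every reported figure sees exactly one rounding. Derived quantities are recomputed at full float precision (LOI, net glass mass, yield, totals, the six compositions) starting from the weights per 2000 g of glass as quoted within either problem or answer.
Target oxide masses per 2000 g glass melt:
  Al2O3: 4.141% × 2000 = 82.82 g
  Li2O: 3.695% × 2000 = 73.90 g
  K2O: 6.187% × 2000 = 123.7 g
  SiO2: 56.23% × 2000 = 1125 g
  ZrO2: 9.238% × 2000 = 184.8 g
  ZnO: 20.51% × 2000 = 410.2 g
Oxide-by-oxide audit from the weights as reported, against the basis in use (oxide sums agree with the targets given rounding of the digits):
  Al2O3: 121.8·0.6545 + 1040·0.003000 = 82.84 g (target 82.82 g)
  Li2O: 182.5·0.4049 = 73.89 g (target 73.90 g)
  K2O: 180.5·0.6856 = 123.8 g (target 123.7 g)
  SiO2: 274.9·0.3269 + 1040·0.9950 = 1125 g (target 1125 g)
  ZrO2: 274.9·0.6721 = 184.8 g (target 184.8 g)
  ZnO: 411.0·0.9980 = 410.2 g (target 410.2 g)
The glass-mass cross-check: whole batch net of LOI = 2000 g (per-oxide target masses sum to 2000 g; versus the stated basis of 2000 g — rounding explains the deltas).
Batch total: Σ batch = 2211 g; LOI loss = Σ batch·LOI = 210.6 g; yield, glass over the total, = 90.47%.

Revised batch per 2000 g glass melt:
  ATH: 121.8 g
  ZrSiO4: 274.9 g
  potassium carbonate: 180.5 g
  sand: 1040 g
  lithium carbonate: 182.5 g
  ZnO: 411.0 g
Total batch = 2211 g; LOI loss = 210.6 g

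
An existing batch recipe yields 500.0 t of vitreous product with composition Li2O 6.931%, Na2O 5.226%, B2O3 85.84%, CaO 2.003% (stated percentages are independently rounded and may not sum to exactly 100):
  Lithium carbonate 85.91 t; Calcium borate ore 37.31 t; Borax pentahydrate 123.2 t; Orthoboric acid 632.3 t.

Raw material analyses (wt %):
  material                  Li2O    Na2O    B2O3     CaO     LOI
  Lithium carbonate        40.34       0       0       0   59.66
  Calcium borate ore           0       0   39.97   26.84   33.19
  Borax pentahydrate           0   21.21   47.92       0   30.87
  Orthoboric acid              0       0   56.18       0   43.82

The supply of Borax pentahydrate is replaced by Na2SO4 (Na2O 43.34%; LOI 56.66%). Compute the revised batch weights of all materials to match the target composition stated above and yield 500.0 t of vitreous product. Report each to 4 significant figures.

The intermediate values are shown (rounded to 4 significant digits) when written out; the whole derivation keeps exact precision through the solve — a single rounding yields each reported result; derived quantities, which include ignition loss, the totals, yield, four oxide percentages, net glass mass, are rebuilt at full precision, as they appear in question or answer, using the weight values at 500.0 t of glass.
Oxide mass targets, per 500.0 t vitreous product:
  Li2O: 6.931% × 500.0 = 34.66 t
  Na2O: 5.226% × 500.0 = 26.13 t
  B2O3: 85.84% × 500.0 = 429.2 t
  CaO: 2.003% × 500.0 = 10.02 t
A balance pass over the oxides, from the weights as reported, relative to the basis at hand (every target is met by its sum within answer rounding):
  Li2O: 85.91·0.4034 = 34.66 t (target 34.66 t)
  Na2O: 60.29·0.4334 = 26.13 t (target 26.13 t)
  B2O3: 37.31·0.3997 + 737.4·0.5618 = 429.2 t (target 429.2 t)
  CaO: 37.31·0.2684 = 10.01 t (target 10.02 t)
Glass-mass sanity pass: whole batch net of LOI = 500.0 t (the targets, summed, come to 500.0 t; the stated basis being 500.0 t — any gap is answer rounding).
Whole-batch sum: Σ batch = 920.9 t; Σ batch·LOI gives LOI loss = 420.9 t; the yield ratio, glass ÷ batch: 54.29%.

Revised batch per 500.0 t vitreous product:
  Lithium carbonate: 85.91 t
  Calcium borate ore: 37.31 t
  Na2SO4: 60.29 t
  Orthoboric acid: 737.4 t
Total batch = 920.9 t; LOI loss = 420.9 t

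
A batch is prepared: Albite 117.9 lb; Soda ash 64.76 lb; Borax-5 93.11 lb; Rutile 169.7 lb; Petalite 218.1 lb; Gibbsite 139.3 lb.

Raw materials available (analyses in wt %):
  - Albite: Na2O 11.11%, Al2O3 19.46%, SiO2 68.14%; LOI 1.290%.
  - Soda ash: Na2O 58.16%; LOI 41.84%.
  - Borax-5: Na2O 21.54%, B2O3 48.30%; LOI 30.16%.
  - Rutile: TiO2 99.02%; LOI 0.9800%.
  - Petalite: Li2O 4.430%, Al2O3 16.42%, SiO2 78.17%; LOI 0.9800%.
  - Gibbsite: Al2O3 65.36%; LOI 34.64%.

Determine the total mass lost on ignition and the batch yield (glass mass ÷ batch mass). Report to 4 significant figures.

All arithmetic holds full precision at every stage. In-progress results appear rounded to four significant figures between the steps — each reported value includes exactly one rounding; derived quantities are carried starting from the weights at 694.1 lb of glass at full precision (glass mass, yield, six oxide percentages, ignition loss, totals), exactly as printed in question or answer.
Ignition loss by material:
  Albite: 117.9 × 0.01290 = 1.521 lb
  Soda ash: 64.76 × 0.4184 = 27.10 lb
  Borax-5: 93.11 × 0.3016 = 28.08 lb
  Rutile: 169.7 × 0.009800 = 1.663 lb
  Petalite: 218.1 × 0.009800 = 2.137 lb
  Gibbsite: 139.3 × 0.3464 = 48.25 lb
Total LOI = 108.8 lb
Glass = batch − LOI = 802.9 − 108.8 = 694.1 lb

LOI loss = 108.8 lb; glass = 694.1 lb; yield = 86.45%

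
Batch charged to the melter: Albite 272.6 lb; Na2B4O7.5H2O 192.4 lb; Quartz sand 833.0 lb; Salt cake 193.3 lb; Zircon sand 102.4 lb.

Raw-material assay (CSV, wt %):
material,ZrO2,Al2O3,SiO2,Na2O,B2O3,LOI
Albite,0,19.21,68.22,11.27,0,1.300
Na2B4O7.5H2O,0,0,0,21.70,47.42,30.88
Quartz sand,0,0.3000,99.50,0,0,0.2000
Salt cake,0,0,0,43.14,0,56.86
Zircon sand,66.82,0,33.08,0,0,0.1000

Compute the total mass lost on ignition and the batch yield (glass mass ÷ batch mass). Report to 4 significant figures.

Values along the way are displayed (rounded to 4 significant figures) as written. All arithmetic carries full precision at all times; exactly one rounding is applied to every reported result — derived quantities are carried at exact precision (net glass mass, the five compositions, LOI, totals, yield) using the weight values on 1419 lb of glass, precisely as stated by the problem or the answer.
Ignition loss by material:
  Albite: 272.6 × 0.01300 = 3.544 lb
  Na2B4O7.5H2O: 192.4 × 0.3088 = 59.41 lb
  Quartz sand: 833.0 × 0.002000 = 1.666 lb
  Salt cake: 193.3 × 0.5686 = 109.9 lb
  Zircon sand: 102.4 × 0.001000 = 0.1024 lb
Total LOI = 174.6 lb
Glass = batch − LOI = 1594 − 174.6 = 1419 lb

LOI loss = 174.6 lb; glass = 1419 lb; yield = 89.04%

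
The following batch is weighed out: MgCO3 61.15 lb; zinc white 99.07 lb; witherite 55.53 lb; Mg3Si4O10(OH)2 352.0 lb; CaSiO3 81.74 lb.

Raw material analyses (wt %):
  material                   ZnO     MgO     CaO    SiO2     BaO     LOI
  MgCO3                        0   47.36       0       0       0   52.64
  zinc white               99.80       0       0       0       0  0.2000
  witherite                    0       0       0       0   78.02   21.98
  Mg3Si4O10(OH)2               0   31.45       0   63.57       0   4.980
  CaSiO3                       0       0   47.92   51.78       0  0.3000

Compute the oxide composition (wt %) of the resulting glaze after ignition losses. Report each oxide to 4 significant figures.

Intermediates are printed rounded off to 4 significant figures when written out — the whole derivation maintains exact precision from first step to last; each reported number undergoes a single rounding — derived quantities (ignition loss, yield, the totals, net glass mass, the five compositions) are re-derived from the batch weights for 587.1 lb of glass at full float precision precisely as stated by question or answer.
Per-oxide mass from batch:
  ZnO: 99.07·0.9980 = 98.87 lb
  MgO: 61.15·0.4736 + 352.0·0.3145 = 139.7 lb
  CaO: 81.74·0.4792 = 39.17 lb
  SiO2: 352.0·0.6357 + 81.74·0.5178 = 266.1 lb
  BaO: 55.53·0.7802 = 43.32 lb
LOI: 61.15·0.5264 + 99.07·0.002000 + 55.53·0.2198 + 352.0·0.04980 + 81.74·0.003000 = 62.37 lb
batch − LOI leaves glass = 649.5 − 62.37 = 587.1 lb (matching Σ of the oxides)
each oxide over glass, ×100, is wt %

Glass mass = 587.1 lb (batch 649.5 − LOI 62.37).
Composition: ZnO 16.84%, MgO 23.79%, CaO 6.671%, SiO2 45.32%, BaO 7.379%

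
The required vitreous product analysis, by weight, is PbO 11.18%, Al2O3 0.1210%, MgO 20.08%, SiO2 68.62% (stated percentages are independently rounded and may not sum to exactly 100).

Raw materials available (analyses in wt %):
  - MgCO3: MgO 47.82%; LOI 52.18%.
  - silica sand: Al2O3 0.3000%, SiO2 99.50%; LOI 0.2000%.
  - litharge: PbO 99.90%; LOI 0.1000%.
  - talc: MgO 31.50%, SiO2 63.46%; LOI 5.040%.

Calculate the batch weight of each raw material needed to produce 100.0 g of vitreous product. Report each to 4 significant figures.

Batch per 100.0 g vitreous product:
  MgCO3: 12.42 g
  silica sand: 40.33 g
  litharge: 11.19 g
  talc: 44.89 g
Total batch = 108.8 g; LOI loss = 8.835 g; yield = 91.88%

Mid-chain values are displayed (rounded to 4 significant digits) in the printout; each numeric step keeps full precision from first step to last. Each reported number sees exactly one rounding — all derived quantities (glass mass, ignition loss, the four compositions, the yield, totals) are computed in full precision from the weighed amounts at 100.0 g of glass, as they appear in the question or the answer.
The oxide mass targets at 100.0 g vitreous product:
  PbO: 11.18% × 100.0 = 11.18 g
  Al2O3: 0.1210% × 100.0 = 0.1210 g
  MgO: 20.08% × 100.0 = 20.08 g
  SiO2: 68.62% × 100.0 = 68.62 g
Per-oxide balance check applying the batch weights above, against the basis in use (each sum matches its target mass modulo rounding of the values):
  PbO: 11.19·0.9990 = 11.18 g (target 11.18 g)
  Al2O3: 40.33·0.003000 = 0.1210 g (target 0.1210 g)
  MgO: 12.42·0.4782 + 44.89·0.3150 = 20.08 g (target 20.08 g)
  SiO2: 40.33·0.9950 + 44.89·0.6346 = 68.62 g (target 68.62 g)
Glass-mass sanity pass: net batch after ignition = 99.99 g (oxide target masses add up to 100.0 g; stated basis 100.0 g — any gap is answer rounding).
Batch total: Σ batch = 108.8 g; LOI loss = Σ batch·LOI = 8.835 g; glass ÷ batch gives a yield of 91.88%.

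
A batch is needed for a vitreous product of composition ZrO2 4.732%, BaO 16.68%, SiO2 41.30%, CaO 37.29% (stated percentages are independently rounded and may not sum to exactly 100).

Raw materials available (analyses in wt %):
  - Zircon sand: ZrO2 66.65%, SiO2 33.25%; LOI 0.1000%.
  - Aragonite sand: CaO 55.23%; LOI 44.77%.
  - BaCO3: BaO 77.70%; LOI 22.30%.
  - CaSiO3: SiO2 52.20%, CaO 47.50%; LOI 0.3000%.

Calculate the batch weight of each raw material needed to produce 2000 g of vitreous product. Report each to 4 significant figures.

Batch per 2000 g vitreous product:
  Zircon sand: 142.0 g
  Aragonite sand: 67.24 g
  BaCO3: 429.3 g
  CaSiO3: 1492 g
Total batch = 2131 g; LOI loss = 130.5 g; yield = 93.88%

All arithmetic keeps exact precision throughout; mid-chain values are printed with 4-significant-digit rounding alongside each step — a single rounding yields each reported figure; derived quantities (glass mass, totals, the four compositions, yield, ignition loss) are recomputed using the weight values per 2000 g of glass at full float precision, as given in either problem or answer.
The oxide mass targets at 2000 g vitreous product:
  ZrO2: 4.732% × 2000 = 94.64 g
  BaO: 16.68% × 2000 = 333.6 g
  SiO2: 41.30% × 2000 = 826.0 g
  CaO: 37.29% × 2000 = 745.8 g
Verifying the oxide balance using the reported weights, against the basis in use (sum by sum, the targets are met inside rounding margins):
  ZrO2: 142.0·0.6665 = 94.64 g (target 94.64 g)
  BaO: 429.3·0.7770 = 333.6 g (target 333.6 g)
  SiO2: 142.0·0.3325 + 1492·0.5220 = 826.0 g (target 826.0 g)
  CaO: 67.24·0.5523 + 1492·0.4750 = 745.8 g (target 745.8 g)
The glass-mass cross-check: total batch − LOI = 2000 g (the Σ of target masses is 2000 g; stated basis 2000 g — rounding explains the deltas).
Batch total: Σ batch = 2131 g; LOI loss = Σ batch·LOI = 130.5 g; glass ÷ batch gives a yield of 93.88%.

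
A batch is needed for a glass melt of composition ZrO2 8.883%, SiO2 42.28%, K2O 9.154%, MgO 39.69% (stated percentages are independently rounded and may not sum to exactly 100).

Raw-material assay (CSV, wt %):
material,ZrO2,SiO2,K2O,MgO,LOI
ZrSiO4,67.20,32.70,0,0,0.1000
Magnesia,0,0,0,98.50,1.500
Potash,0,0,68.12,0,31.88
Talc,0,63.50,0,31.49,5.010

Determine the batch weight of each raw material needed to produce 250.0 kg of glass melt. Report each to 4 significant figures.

Batch per 250.0 kg glass melt:
  ZrSiO4: 33.05 kg
  Magnesia: 52.96 kg
  Potash: 33.60 kg
  Talc: 149.4 kg
Total batch = 269.0 kg; LOI loss = 19.02 kg; yield = 92.93%

Values along the way are printed, with 4-significant-figure rounding, in the printout — all arithmetic runs at full float precision from first step to last. A single rounding finalizes each reported value — the derived quantities, which include net glass mass, four oxide percentages, yield, totals, ignition loss, are recomputed in full precision, as set out in either problem or answer, from the weighed amounts on 250.0 kg of glass.
Oxide mass targets, per 250.0 kg glass melt:
  ZrO2: 8.883% × 250.0 = 22.21 kg
  SiO2: 42.28% × 250.0 = 105.7 kg
  K2O: 9.154% × 250.0 = 22.88 kg
  MgO: 39.69% × 250.0 = 99.22 kg
Oxide-by-oxide audit from the weights as reported, on the stated basis (oxide sums agree with the targets modulo rounding of the values):
  ZrO2: 33.05·0.6720 = 22.21 kg (target 22.21 kg)
  SiO2: 33.05·0.3270 + 149.4·0.6350 = 105.7 kg (target 105.7 kg)
  K2O: 33.60·0.6812 = 22.89 kg (target 22.88 kg)
  MgO: 52.96·0.9850 + 149.4·0.3149 = 99.21 kg (target 99.22 kg)
Auditing the glass mass value: whole batch net of LOI = 250.0 kg (per-oxide target masses sum to 250.0 kg; the stated basis being 250.0 kg — a pure rounding effect).
Whole-batch sum: Σ batch = 269.0 kg; Σ batch·LOI gives LOI loss = 19.02 kg; glass ÷ batch gives a yield of 92.93%.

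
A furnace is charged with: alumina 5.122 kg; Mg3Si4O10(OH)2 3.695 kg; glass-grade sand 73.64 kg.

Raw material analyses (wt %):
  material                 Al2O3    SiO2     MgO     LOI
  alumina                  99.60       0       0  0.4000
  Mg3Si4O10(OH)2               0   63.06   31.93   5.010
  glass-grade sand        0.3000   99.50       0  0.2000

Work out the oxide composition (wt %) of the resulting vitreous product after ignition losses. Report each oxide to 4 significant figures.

Each numeric step maintains exact precision through the solve. Mid-chain values are displayed rounded to 4 significant figures at each printed step; each reported value carries a single rounding — derived quantities, which include the totals, three oxide percentages, the yield, ignition loss, net glass mass, are recomputed in full float precision, precisely as stated by the problem or the answer, from the batch weights on 82.10 kg of glass.
Oxide-by-oxide delivered mass:
  Al2O3: 5.122·0.9960 + 73.64·0.003000 = 5.322 kg
  SiO2: 3.695·0.6306 + 73.64·0.9950 = 75.60 kg
  MgO: 3.695·0.3193 = 1.180 kg
LOI: 5.122·0.004000 + 3.695·0.05010 + 73.64·0.002000 = 0.3529 kg
batch − LOI leaves glass = 82.46 − 0.3529 = 82.10 kg (matching Σ of the oxides)
each wt % is 100 × oxide ÷ glass

Glass mass = 82.10 kg (batch 82.46 − LOI 0.3529).
Composition: Al2O3 6.483%, SiO2 92.08%, MgO 1.437%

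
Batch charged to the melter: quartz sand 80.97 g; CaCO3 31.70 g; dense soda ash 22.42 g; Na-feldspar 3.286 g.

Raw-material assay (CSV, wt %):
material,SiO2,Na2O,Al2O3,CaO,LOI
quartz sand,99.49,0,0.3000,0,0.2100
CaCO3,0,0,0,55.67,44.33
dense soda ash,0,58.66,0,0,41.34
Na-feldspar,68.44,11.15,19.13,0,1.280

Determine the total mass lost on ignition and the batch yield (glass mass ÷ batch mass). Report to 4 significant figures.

LOI loss = 23.53 g; glass = 114.8 g; yield = 82.99%

The working math holds exact precision end to end. Intermediates are displayed (rounded to four significant digits) across the worked steps. Exactly one rounding goes into each reported result; the derived quantities (yield, glass mass, four oxide percentages, ignition loss, the totals) are rebuilt starting from the weights for 114.8 g of glass in exact precision, as quoted within the problem or the answer.
Ignition loss by material:
  quartz sand: 80.97 × 0.002100 = 0.1700 g
  CaCO3: 31.70 × 0.4433 = 14.05 g
  dense soda ash: 22.42 × 0.4134 = 9.268 g
  Na-feldspar: 3.286 × 0.01280 = 0.04206 g
Total LOI = 23.53 g
Glass = batch − LOI = 138.4 − 23.53 = 114.8 g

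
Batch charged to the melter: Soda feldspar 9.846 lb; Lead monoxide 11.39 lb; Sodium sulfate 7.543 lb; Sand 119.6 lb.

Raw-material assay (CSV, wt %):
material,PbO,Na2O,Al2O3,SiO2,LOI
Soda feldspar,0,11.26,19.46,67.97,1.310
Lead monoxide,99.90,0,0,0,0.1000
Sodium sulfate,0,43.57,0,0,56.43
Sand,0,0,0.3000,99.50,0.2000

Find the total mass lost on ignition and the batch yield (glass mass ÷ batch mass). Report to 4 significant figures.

LOI loss = 4.636 lb; glass = 143.7 lb; yield = 96.88%

Each numeric step maintains full float precision at all times; values along the way are displayed with 4-significant-digit rounding in the printout. Every reported result includes exactly one rounding. All derived quantities, including LOI, the four compositions, the totals, glass mass, yield, are carried from the batch weights at 143.7 lb of glass at exact precision, as they appear in question or answer.
Per-material ignition loss:
  Soda feldspar: 9.846 × 0.01310 = 0.1290 lb
  Lead monoxide: 11.39 × 0.001000 = 0.01139 lb
  Sodium sulfate: 7.543 × 0.5643 = 4.257 lb
  Sand: 119.6 × 0.002000 = 0.2392 lb
Total LOI = 4.636 lb
Glass = batch − LOI = 148.4 − 4.636 = 143.7 lb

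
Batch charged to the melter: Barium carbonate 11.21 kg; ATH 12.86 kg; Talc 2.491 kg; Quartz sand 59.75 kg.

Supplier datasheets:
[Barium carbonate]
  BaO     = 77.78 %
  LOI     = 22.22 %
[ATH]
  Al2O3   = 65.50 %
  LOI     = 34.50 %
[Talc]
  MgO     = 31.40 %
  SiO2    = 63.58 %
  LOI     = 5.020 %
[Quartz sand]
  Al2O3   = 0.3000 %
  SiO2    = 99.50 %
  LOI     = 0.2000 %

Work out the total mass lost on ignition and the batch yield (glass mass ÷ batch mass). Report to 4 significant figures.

LOI loss = 7.172 kg; glass = 79.14 kg; yield = 91.69%

All arithmetic runs at full float precision through every step. In-progress results are displayed rounded to four significant figures within the worked lines — a single rounding finalizes every reported figure — all derived quantities, including the four compositions, ignition loss, the yield, glass mass, the totals, are carried starting from the weights per 79.14 kg of glass in exact precision, as set out in the question or the answer.
Ignition loss by material:
  Barium carbonate: 11.21 × 0.2222 = 2.491 kg
  ATH: 12.86 × 0.3450 = 4.437 kg
  Talc: 2.491 × 0.05020 = 0.1250 kg
  Quartz sand: 59.75 × 0.002000 = 0.1195 kg
Total LOI = 7.172 kg
Glass = batch − LOI = 86.31 − 7.172 = 79.14 kg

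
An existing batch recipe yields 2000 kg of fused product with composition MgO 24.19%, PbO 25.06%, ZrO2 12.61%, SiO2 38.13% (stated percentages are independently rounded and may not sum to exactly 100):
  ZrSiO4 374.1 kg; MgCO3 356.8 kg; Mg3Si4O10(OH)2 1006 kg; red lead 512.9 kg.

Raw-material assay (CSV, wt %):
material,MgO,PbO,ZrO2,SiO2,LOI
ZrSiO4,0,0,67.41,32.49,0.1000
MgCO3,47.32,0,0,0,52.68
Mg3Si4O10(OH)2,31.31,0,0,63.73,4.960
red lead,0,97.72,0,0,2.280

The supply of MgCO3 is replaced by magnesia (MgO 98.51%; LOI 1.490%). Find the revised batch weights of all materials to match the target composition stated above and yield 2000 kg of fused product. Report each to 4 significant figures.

Revised batch per 2000 kg fused product:
  ZrSiO4: 374.1 kg
  magnesia: 171.4 kg
  Mg3Si4O10(OH)2: 1006 kg
  red lead: 512.9 kg
Total batch = 2064 kg; LOI loss = 64.52 kg

The whole derivation carries full precision in every operation. Mid-chain values are displayed rounded to four significant figures as written. Every reported figure is rounded exactly once — all derived quantities (glass mass, the four compositions, the yield, ignition loss, the totals) are rebuilt starting from the weights at 2000 kg of glass in full float precision, as written in the question or the answer.
Oxide mass targets, per 2000 kg fused product:
  MgO: 24.19% × 2000 = 483.8 kg
  PbO: 25.06% × 2000 = 501.2 kg
  ZrO2: 12.61% × 2000 = 252.2 kg
  SiO2: 38.13% × 2000 = 762.6 kg
A balance pass over the oxides, per the reported batch figures, on the stated basis (delivered sums recover each target once rounding is allowed for):
  MgO: 171.4·0.9851 + 1006·0.3131 = 483.8 kg (target 483.8 kg)
  PbO: 512.9·0.9772 = 501.2 kg (target 501.2 kg)
  ZrO2: 374.1·0.6741 = 252.2 kg (target 252.2 kg)
  SiO2: 374.1·0.3249 + 1006·0.6373 = 762.7 kg (target 762.6 kg)
Glass-mass sanity pass: the batch minus its LOI: 2000 kg (the targets, summed, come to 2000 kg; basis as stated: 2000 kg — any gap is answer rounding).
Batch grand total — Σ batch = 2064 kg; LOI removed, Σ of batch·LOI: 64.52 kg; yield = glass ÷ total batch = 96.87%.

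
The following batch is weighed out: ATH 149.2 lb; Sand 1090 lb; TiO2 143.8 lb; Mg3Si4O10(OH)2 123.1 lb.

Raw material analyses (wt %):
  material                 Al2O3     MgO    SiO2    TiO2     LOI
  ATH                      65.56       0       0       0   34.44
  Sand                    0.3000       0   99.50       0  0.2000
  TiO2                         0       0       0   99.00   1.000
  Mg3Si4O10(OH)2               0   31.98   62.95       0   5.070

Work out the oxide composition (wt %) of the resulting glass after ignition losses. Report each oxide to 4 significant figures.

Each numeric step keeps exact precision at every stage — intermediates are displayed (rounded to 4 significant digits) in the working; every reported number takes a single rounding — the derived quantities, including ignition loss, glass mass, the four compositions, yield, totals, are carried from the batch weights per 1445 lb of glass in full float precision, as given in either problem or answer.
Oxide masses out of the charge:
  Al2O3: 149.2·0.6556 + 1090·0.003000 = 101.1 lb
  MgO: 123.1·0.3198 = 39.37 lb
  SiO2: 1090·0.9950 + 123.1·0.6295 = 1162 lb
  TiO2: 143.8·0.9900 = 142.4 lb
LOI: 149.2·0.3444 + 1090·0.002000 + 143.8·0.01000 + 123.1·0.05070 = 61.24 lb
Resulting glass, batch − LOI: 1506 − 61.24 = 1445 lb (matching Σ of the oxides)
oxide / glass × 100 gives the wt %

Glass mass = 1445 lb (batch 1506 − LOI 61.24).
Composition: Al2O3 6.996%, MgO 2.725%, SiO2 80.43%, TiO2 9.853%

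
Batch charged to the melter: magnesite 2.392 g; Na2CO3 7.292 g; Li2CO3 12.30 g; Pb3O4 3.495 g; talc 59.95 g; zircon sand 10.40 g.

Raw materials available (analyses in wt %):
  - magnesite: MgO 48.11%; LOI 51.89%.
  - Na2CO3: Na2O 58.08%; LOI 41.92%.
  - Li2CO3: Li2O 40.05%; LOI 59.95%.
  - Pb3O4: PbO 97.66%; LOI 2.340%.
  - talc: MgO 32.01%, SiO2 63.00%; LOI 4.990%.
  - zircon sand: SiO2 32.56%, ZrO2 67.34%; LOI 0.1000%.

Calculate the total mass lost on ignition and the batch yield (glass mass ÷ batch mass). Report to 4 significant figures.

LOI loss = 14.76 g; glass = 81.07 g; yield = 84.60%

In-progress results are shown rounded to 4 significant digits. Each numeric step maintains exact precision at each step; every reported result is rounded a single time. All derived quantities are computed from the batch weights on 81.07 g of glass in exact precision (yield, glass mass, LOI, the totals, the six compositions), as quoted within question or answer.
Ignition loss by material:
  magnesite: 2.392 × 0.5189 = 1.241 g
  Na2CO3: 7.292 × 0.4192 = 3.057 g
  Li2CO3: 12.30 × 0.5995 = 7.374 g
  Pb3O4: 3.495 × 0.02340 = 0.08178 g
  talc: 59.95 × 0.04990 = 2.992 g
  zircon sand: 10.40 × 0.001000 = 0.01040 g
Total LOI = 14.76 g
Glass = batch − LOI = 95.83 − 14.76 = 81.07 g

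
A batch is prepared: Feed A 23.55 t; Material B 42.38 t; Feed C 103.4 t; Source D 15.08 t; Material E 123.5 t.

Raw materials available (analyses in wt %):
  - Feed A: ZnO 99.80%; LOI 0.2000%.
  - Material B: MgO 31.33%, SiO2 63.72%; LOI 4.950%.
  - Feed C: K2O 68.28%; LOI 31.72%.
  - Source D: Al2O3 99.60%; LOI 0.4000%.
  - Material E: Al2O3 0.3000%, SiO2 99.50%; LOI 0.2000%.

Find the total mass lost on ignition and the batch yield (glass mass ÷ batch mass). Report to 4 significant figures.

Working values are printed (rounded to 4 significant figures) between the steps. The working math keeps exact precision at each step; a single rounding completes each reported result — all derived quantities, including LOI, the yield, the five compositions, glass mass, totals, are rebuilt from the batch weights for 272.7 t of glass at full float precision, precisely as stated by the question or the answer.
LOI of each material in turn:
  Feed A: 23.55 × 0.002000 = 0.04710 t
  Material B: 42.38 × 0.04950 = 2.098 t
  Feed C: 103.4 × 0.3172 = 32.80 t
  Source D: 15.08 × 0.004000 = 0.06032 t
  Material E: 123.5 × 0.002000 = 0.2470 t
Total LOI = 35.25 t
Glass = batch − LOI = 307.9 − 35.25 = 272.7 t

LOI loss = 35.25 t; glass = 272.7 t; yield = 88.55%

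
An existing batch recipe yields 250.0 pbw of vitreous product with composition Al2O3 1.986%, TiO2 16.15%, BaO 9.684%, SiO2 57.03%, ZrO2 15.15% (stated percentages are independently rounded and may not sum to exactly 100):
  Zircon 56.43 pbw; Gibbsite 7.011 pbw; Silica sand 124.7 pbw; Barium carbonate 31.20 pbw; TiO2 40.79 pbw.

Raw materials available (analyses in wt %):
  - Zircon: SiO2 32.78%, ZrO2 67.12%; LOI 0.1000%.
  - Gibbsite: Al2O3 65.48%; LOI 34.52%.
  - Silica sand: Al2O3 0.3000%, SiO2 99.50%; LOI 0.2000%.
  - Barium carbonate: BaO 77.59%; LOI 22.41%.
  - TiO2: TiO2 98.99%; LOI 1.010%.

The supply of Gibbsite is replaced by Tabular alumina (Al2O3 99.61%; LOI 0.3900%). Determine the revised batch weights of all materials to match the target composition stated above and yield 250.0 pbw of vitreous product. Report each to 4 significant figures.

Revised batch per 250.0 pbw vitreous product:
  Zircon: 56.43 pbw
  Tabular alumina: 4.609 pbw
  Silica sand: 124.7 pbw
  Barium carbonate: 31.20 pbw
  TiO2: 40.79 pbw
Total batch = 257.7 pbw; LOI loss = 7.728 pbw

Rounding to 4 significant digits extends to every working value as printed. All internal work keeps exact precision through every step — a single rounding yields every reported result; all derived quantities (net glass mass, the five compositions, the yield, ignition loss, totals) are computed at exact precision starting from the weights per 250.0 pbw of glass exactly as printed in either problem or answer.
Target oxide masses per 250.0 pbw vitreous product:
  Al2O3: 1.986% × 250.0 = 4.965 pbw
  TiO2: 16.15% × 250.0 = 40.37 pbw
  BaO: 9.684% × 250.0 = 24.21 pbw
  SiO2: 57.03% × 250.0 = 142.6 pbw
  ZrO2: 15.15% × 250.0 = 37.88 pbw
Checking each oxide sum given the weights on record, under the basis named above (target by target, the sums agree inside rounding margins):
  Al2O3: 4.609·0.9961 + 124.7·0.003000 = 4.965 pbw (target 4.965 pbw)
  TiO2: 40.79·0.9899 = 40.38 pbw (target 40.37 pbw)
  BaO: 31.20·0.7759 = 24.21 pbw (target 24.21 pbw)
  SiO2: 56.43·0.3278 + 124.7·0.9950 = 142.6 pbw (target 142.6 pbw)
  ZrO2: 56.43·0.6712 = 37.88 pbw (target 37.88 pbw)
Auditing the glass mass value: the batch minus its LOI: 250.0 pbw (oxide target masses add up to 250.0 pbw; the stated basis being 250.0 pbw — a pure rounding effect).
Whole-batch sum: Σ batch = 257.7 pbw; ignition loss, Σ(batch × LOI) = 7.728 pbw; glass ÷ batch gives a yield of 97.00%.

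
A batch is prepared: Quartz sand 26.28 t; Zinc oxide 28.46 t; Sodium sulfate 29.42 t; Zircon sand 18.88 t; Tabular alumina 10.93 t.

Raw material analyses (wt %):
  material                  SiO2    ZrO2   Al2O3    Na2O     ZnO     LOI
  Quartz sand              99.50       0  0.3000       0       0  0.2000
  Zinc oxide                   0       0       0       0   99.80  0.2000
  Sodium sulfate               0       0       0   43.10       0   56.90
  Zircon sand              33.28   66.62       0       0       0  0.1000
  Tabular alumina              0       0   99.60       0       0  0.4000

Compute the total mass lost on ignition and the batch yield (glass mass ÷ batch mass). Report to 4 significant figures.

LOI loss = 16.91 t; glass = 97.06 t; yield = 85.16%

In-progress results are shown, rounded to 4 significant figures, alongside each step; all arithmetic maintains exact precision through the solve. Exactly one rounding lands on every reported figure — the derived quantities are computed in full precision (totals, the yield, LOI, the five compositions, net glass mass) from the weighed amounts on 97.06 t of glass, exactly as printed in the question or the answer.
Ignition loss by material:
  Quartz sand: 26.28 × 0.002000 = 0.05256 t
  Zinc oxide: 28.46 × 0.002000 = 0.05692 t
  Sodium sulfate: 29.42 × 0.5690 = 16.74 t
  Zircon sand: 18.88 × 0.001000 = 0.01888 t
  Tabular alumina: 10.93 × 0.004000 = 0.04372 t
Total LOI = 16.91 t
Glass = batch − LOI = 114.0 − 16.91 = 97.06 t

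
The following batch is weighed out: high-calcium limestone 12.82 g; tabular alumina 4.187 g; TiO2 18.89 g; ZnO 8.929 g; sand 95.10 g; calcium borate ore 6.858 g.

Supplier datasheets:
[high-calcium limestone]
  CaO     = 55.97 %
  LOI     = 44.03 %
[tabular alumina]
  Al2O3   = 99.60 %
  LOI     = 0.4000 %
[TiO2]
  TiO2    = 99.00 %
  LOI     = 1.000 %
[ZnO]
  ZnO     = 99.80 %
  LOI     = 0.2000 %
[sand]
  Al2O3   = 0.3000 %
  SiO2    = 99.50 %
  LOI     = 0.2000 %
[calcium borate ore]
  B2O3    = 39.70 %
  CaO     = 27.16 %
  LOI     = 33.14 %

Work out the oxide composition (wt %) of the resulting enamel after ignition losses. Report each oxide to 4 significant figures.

Glass mass = 138.5 g (batch 146.8 − LOI 8.331).
Composition: ZnO 6.436%, TiO2 13.51%, B2O3 1.966%, CaO 6.528%, Al2O3 3.218%, SiO2 68.34%

Values along the way are printed rounded to four significant figures at each printed step — all internal work holds full precision from start to finish; every reported figure takes just one rounding — derived quantities are recomputed at exact precision (net glass mass, LOI, six oxide percentages, totals, the yield) from the batch weights on 138.5 g of glass, as written in the problem or answer text.
Oxide masses out of the charge:
  ZnO: 8.929·0.9980 = 8.911 g
  TiO2: 18.89·0.9900 = 18.70 g
  B2O3: 6.858·0.3970 = 2.723 g
  CaO: 12.82·0.5597 + 6.858·0.2716 = 9.038 g
  Al2O3: 4.187·0.9960 + 95.10·0.003000 = 4.456 g
  SiO2: 95.10·0.9950 = 94.62 g
LOI: 12.82·0.4403 + 4.187·0.004000 + 18.89·0.01000 + 8.929·0.002000 + 95.10·0.002000 + 6.858·0.3314 = 8.331 g
Resulting glass, batch − LOI: 146.8 − 8.331 = 138.5 g (matching Σ of the oxides)
each oxide over glass, ×100, is wt %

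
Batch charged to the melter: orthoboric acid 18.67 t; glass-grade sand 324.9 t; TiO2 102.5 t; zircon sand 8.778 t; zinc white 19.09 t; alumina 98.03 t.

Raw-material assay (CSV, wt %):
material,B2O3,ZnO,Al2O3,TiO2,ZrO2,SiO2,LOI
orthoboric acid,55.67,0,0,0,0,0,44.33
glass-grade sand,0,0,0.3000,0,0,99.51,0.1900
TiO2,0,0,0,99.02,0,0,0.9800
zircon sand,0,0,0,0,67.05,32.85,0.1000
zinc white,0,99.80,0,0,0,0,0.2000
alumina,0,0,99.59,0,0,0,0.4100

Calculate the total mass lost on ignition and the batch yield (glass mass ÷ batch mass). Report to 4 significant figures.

Each numeric step runs at exact precision in all steps. Working values appear rounded to four significant figures as written; exactly one rounding goes into each reported value — the derived quantities (the yield, six oxide percentages, glass mass, totals, LOI) are computed in exact precision from the weighed amounts on 561.6 t of glass as they appear in question or answer.
Per-material ignition loss:
  orthoboric acid: 18.67 × 0.4433 = 8.276 t
  glass-grade sand: 324.9 × 0.001900 = 0.6173 t
  TiO2: 102.5 × 0.009800 = 1.004 t
  zircon sand: 8.778 × 0.001000 = 0.008778 t
  zinc white: 19.09 × 0.002000 = 0.03818 t
  alumina: 98.03 × 0.004100 = 0.4019 t
Total LOI = 10.35 t
Glass = batch − LOI = 572.0 − 10.35 = 561.6 t

LOI loss = 10.35 t; glass = 561.6 t; yield = 98.19%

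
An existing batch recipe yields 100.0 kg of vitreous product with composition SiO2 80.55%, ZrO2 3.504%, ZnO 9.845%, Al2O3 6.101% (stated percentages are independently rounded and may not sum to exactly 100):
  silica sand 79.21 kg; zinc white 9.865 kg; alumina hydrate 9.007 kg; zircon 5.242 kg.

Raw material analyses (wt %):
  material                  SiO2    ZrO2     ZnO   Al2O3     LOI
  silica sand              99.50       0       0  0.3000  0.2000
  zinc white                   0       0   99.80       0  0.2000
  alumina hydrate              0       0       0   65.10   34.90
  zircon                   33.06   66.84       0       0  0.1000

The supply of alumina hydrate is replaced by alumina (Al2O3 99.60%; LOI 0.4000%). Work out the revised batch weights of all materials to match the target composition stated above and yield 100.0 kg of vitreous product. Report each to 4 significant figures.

Values along the way appear, with 4-significant-figure rounding, alongside each step. Every computation keeps full precision through the solve; every reported number undergoes a single rounding. The derived quantities, which include totals, the four compositions, LOI, the yield, glass mass, are re-derived in full precision, as written in question or answer, from the batch weights at 100.0 kg of glass.
Per-oxide target masses for 100.0 kg vitreous product:
  SiO2: 80.55% × 100.0 = 80.55 kg
  ZrO2: 3.504% × 100.0 = 3.504 kg
  ZnO: 9.845% × 100.0 = 9.845 kg
  Al2O3: 6.101% × 100.0 = 6.101 kg
Balance tally, oxide-wise, given the weights on record, at the basis given (target by target, the sums agree exact up to rounding of places):
  SiO2: 79.21·0.9950 + 5.242·0.3306 = 80.55 kg (target 80.55 kg)
  ZrO2: 5.242·0.6684 = 3.504 kg (target 3.504 kg)
  ZnO: 9.865·0.9980 = 9.845 kg (target 9.845 kg)
  Al2O3: 79.21·0.003000 + 5.887·0.9960 = 6.101 kg (target 6.101 kg)
Glass-mass sanity pass: batch Σ − ignition loss = 100.0 kg (summing oxide targets gives 100.0 kg; basis as stated: 100.0 kg — differing by rounding only).
Summing the batch: Σ batch = 100.2 kg; LOI removed, Σ of batch·LOI: 0.2069 kg; as yield: glass ÷ batch → 99.79%.

Revised batch per 100.0 kg vitreous product:
  silica sand: 79.21 kg
  zinc white: 9.865 kg
  alumina: 5.887 kg
  zircon: 5.242 kg
Total batch = 100.2 kg; LOI loss = 0.2069 kg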